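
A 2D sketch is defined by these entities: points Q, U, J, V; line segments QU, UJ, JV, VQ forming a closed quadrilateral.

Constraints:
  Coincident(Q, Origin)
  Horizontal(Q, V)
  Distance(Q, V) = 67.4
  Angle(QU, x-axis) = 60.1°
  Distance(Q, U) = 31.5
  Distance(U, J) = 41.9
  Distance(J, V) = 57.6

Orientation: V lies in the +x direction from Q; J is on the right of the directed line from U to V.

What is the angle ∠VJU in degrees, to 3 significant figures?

69.9°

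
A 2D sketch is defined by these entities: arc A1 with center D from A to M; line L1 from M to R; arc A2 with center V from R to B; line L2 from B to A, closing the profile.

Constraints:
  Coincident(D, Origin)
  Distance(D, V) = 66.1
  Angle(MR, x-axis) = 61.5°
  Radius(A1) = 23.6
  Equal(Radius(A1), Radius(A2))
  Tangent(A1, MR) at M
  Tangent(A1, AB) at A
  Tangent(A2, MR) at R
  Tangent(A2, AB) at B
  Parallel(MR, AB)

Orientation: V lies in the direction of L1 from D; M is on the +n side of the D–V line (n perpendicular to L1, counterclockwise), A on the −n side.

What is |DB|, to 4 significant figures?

70.19

Tangency of A1 to both parallel lines with radius 23.6 puts M and A at D ± 23.6·n: M = (-20.74, 11.26), A = (20.74, -11.26). Equal radii place R and B the same way about V: R = V + 23.6·n = (10.80, 69.35), B = V − 23.6·n = (52.28, 46.83). Then |DB| = |B − D| = 70.19.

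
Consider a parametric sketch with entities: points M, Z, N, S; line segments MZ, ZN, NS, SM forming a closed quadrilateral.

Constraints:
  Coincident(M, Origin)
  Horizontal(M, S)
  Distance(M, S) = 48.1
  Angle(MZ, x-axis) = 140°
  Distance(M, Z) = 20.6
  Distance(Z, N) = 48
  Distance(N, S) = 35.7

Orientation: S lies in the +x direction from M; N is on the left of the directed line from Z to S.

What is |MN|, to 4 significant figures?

41.97

Checks: |ZN| = 48.00 ✓; |NS| = 35.70 ✓.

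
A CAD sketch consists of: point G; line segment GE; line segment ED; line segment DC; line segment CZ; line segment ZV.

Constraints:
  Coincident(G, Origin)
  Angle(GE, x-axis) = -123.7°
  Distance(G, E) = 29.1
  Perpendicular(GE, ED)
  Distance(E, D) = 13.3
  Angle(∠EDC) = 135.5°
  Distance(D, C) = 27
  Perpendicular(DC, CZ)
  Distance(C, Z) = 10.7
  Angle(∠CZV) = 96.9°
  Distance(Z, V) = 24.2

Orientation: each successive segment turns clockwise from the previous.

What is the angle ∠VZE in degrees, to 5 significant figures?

9.0628°

DC is perpendicular to CZ, so CZ runs at 11.800°; with |CZ| = 10.7, Z = (-22.258, 11.787). ∠CZV = 96.9° gives ZV at -71.300° from the x-axis; with |ZV| = 24.2, V = (-14.500, -11.135). Then cos ∠VZE = ZV·ZE / (|ZV||ZE|), giving 9.0628°.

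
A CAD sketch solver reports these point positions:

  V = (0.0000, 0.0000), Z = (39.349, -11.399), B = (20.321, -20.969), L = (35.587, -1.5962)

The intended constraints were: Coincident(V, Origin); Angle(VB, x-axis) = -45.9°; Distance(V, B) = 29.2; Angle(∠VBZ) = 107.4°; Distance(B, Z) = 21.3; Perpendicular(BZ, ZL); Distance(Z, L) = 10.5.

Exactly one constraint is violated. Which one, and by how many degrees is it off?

Perpendicular(BZ, ZL) — off by 5.70°.

V = (0.00, 0.00) ✓; VB at -45.90° ✓; |VB| = 29.20 ✓; ∠VBZ = 107.4° ✓; |BZ| = 21.30 ✓; ∠(BZ, ZL) = 84.30° ✗; |ZL| = 10.50 ✓.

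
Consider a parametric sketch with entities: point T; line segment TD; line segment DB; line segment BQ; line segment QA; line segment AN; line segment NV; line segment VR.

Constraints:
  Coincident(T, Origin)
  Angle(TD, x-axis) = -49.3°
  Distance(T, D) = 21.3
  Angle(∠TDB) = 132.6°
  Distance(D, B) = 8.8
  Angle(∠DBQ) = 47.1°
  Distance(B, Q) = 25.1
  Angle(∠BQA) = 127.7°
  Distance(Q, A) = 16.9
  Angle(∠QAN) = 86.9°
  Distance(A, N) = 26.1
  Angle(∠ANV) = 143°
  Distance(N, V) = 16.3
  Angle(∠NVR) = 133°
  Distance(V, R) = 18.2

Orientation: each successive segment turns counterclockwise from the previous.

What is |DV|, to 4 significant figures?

22.65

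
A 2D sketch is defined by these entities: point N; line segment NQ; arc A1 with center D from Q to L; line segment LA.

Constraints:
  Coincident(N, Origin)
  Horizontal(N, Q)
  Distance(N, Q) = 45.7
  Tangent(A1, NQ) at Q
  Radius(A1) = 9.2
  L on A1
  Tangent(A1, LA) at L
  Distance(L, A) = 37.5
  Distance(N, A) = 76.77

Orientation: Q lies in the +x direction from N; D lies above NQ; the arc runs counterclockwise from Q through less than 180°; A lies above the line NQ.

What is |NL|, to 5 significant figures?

55.122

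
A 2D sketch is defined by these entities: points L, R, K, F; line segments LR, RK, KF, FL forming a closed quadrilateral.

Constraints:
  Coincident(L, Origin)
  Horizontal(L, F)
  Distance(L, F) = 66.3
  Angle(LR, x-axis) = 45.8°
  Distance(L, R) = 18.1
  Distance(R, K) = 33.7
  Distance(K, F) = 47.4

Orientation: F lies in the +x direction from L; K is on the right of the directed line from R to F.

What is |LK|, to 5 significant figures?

29.844

Checks: |RK| = 33.70 ✓; |KF| = 47.40 ✓.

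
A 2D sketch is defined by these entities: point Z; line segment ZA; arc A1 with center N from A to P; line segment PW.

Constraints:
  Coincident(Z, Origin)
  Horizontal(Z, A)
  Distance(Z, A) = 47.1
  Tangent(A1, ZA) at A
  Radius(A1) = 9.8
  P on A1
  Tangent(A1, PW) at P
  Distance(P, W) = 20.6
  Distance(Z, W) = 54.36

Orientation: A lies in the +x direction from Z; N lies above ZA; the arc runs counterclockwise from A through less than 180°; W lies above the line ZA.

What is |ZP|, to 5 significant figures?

57.296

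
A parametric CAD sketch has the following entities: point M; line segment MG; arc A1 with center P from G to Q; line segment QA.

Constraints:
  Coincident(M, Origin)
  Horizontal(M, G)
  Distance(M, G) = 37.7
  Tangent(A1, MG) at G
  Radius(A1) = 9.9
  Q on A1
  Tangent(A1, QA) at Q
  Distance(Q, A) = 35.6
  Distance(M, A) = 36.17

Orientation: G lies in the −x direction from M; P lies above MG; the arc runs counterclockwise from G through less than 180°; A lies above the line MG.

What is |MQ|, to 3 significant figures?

29.7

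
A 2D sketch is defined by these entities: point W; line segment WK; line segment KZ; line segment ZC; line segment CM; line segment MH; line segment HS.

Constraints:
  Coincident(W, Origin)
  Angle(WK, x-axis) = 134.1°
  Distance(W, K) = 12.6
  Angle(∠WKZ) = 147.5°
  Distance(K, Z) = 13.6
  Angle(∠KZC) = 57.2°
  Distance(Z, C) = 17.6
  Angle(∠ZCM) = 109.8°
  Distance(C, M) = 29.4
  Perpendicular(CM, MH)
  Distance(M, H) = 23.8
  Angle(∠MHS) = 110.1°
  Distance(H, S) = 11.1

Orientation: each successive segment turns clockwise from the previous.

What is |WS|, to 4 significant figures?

23.28

W is at the origin; WK runs at 134.1° with length 12.6, so K = (-8.769, 9.048). ∠WKZ = 147.5° gives KZ at 101.6° from the x-axis; with |KZ| = 13.6, Z = (-11.50, 22.37). ∠KZC = 57.2° gives ZC at -21.20° from the x-axis; with |ZC| = 17.6, C = (4.906, 16.01). ∠ZCM = 109.8° gives CM at -91.40° from the x-axis; with |CM| = 29.4, M = (4.187, -13.39). CM is perpendicular to MH, so MH runs at 178.6°; with |MH| = 23.8, H = (-19.61, -12.80). ∠MHS = 110.1° gives HS at 108.7° from the x-axis; with |HS| = 11.1, S = (-23.16, -2.290). Then |WS| = |S − W| = 23.28.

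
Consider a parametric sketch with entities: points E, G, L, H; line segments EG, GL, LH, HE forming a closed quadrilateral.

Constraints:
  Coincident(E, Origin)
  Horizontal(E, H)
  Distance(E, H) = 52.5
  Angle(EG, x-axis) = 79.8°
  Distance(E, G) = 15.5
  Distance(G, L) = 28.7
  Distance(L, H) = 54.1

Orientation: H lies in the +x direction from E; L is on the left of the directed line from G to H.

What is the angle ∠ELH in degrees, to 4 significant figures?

63.91°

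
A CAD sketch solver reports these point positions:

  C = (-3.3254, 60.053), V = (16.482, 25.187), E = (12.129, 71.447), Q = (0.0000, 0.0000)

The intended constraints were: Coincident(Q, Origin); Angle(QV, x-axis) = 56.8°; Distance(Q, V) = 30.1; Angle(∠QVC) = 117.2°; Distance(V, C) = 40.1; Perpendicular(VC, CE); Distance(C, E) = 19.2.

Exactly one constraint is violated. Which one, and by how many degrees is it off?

Perpendicular(VC, CE) — off by 6.80°.

Q = (0.00, 0.00) ✓; QV at 56.80° ✓; |QV| = 30.10 ✓; ∠QVC = 117.2° ✓; |VC| = 40.10 ✓; ∠(VC, CE) = 83.20° ✗; |CE| = 19.20 ✓.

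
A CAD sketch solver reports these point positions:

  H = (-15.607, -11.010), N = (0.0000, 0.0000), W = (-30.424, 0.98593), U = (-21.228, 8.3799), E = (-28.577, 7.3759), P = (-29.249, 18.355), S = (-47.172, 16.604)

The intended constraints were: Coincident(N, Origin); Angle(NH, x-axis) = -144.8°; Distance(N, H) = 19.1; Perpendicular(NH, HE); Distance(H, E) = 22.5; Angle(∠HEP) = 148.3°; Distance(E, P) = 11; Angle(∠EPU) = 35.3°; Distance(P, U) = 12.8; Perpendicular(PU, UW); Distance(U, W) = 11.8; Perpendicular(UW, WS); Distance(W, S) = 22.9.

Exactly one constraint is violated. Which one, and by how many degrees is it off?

Perpendicular(UW, WS) — off by 8.20°.

N = (0.00, 0.00) ✓; NH at -144.8° ✓; |NH| = 19.10 ✓; ∠(NH, HE) = 90.00° ✓; |HE| = 22.50 ✓; ∠HEP = 148.3° ✓; |EP| = 11.00 ✓; ∠EPU = 35.30° ✓; |PU| = 12.80 ✓; ∠(PU, UW) = 90.00° ✓; |UW| = 11.80 ✓; ∠(UW, WS) = 81.80° ✗; |WS| = 22.90 ✓.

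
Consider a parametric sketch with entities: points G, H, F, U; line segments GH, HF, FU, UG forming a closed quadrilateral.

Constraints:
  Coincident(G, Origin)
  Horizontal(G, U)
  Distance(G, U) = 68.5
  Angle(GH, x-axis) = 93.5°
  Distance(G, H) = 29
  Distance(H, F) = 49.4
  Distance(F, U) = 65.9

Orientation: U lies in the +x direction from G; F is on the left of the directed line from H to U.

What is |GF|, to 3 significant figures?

69.6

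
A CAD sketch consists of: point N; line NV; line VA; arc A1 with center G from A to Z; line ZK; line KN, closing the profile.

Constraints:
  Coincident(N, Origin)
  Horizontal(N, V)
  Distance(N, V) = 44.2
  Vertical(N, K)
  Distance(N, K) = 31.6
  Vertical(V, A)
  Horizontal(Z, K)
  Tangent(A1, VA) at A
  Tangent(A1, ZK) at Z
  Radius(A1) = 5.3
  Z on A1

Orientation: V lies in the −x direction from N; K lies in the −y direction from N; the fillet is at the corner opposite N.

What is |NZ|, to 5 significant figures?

50.118

The virtual corner opposite N is at (-44.200, -31.600). Tangency of A1 to VA means the radius GA is perpendicular to VA and the tangent condition forces GZ to be normal to ZK, with radius 5.3, so the center G sits 5.3 in from both sides at G = (-38.900, -26.300). That places the tangent points at A = (-44.200, -26.300) on VA and Z = (-38.900, -31.600) on ZK. Then |NZ| = |Z − N| = 50.118.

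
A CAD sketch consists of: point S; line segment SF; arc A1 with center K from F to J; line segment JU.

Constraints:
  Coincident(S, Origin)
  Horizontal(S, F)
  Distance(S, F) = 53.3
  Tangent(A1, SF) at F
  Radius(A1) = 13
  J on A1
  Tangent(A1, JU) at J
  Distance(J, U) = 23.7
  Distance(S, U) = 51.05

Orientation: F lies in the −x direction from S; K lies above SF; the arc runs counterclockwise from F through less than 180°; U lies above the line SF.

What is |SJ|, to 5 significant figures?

41.964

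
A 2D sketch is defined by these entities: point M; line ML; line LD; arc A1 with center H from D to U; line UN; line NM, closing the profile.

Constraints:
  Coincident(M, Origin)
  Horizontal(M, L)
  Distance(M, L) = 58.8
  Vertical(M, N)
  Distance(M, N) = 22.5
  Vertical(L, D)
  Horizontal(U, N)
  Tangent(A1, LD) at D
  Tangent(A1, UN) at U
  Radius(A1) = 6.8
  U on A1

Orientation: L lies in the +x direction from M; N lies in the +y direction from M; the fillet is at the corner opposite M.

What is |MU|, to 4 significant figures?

56.66

M is at the origin; M and L share the same y with |ML| = 58.8 and L on the +x side, so L = (58.80, 0.000). MN is vertical with |MN| = 22.5 and N on the +y side, so N = (0.000, 22.50). The virtual corner opposite M is at (58.80, 22.50). The tangent condition forces HD to be normal to LD and tangency of A1 to UN means the radius HU is perpendicular to UN, with radius 6.8, so the center H sits 6.8 in from both sides at H = (52.00, 15.70). That places the tangent points at D = (58.80, 15.70) on LD and U = (52.00, 22.50) on UN. Then |MU| = |U − M| = 56.66.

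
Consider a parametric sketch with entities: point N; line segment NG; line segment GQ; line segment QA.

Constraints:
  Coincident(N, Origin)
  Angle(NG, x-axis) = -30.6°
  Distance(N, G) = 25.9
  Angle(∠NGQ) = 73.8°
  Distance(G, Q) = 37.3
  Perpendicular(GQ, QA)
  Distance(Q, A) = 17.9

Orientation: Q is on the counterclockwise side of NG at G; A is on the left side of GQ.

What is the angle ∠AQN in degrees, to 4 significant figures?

50.41°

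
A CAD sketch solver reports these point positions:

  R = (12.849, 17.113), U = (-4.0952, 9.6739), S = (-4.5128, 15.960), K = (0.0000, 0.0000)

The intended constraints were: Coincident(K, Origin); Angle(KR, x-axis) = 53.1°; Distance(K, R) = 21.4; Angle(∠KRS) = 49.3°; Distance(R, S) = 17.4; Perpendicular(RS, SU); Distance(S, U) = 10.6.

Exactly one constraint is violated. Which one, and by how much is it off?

Distance(S, U) = 10.6 — off by 4.30.

K = (0.00, 0.00) ✓; KR at 53.10° ✓; |KR| = 21.40 ✓; ∠KRS = 49.30° ✓; |RS| = 17.40 ✓; ∠(RS, SU) = 90.00° ✓; |SU| = 6.300 ✗.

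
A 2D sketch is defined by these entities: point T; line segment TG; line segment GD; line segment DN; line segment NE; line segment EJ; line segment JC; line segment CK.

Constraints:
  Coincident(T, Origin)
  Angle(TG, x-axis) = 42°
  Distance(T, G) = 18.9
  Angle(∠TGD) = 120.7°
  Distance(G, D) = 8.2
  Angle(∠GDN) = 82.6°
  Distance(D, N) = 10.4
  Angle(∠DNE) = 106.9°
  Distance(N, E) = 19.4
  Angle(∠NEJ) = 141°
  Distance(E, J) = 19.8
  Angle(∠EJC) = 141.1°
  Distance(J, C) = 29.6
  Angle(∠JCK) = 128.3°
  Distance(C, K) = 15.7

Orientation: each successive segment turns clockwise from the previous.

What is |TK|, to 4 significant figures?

58.27

T is at the origin; TG runs at 42.0° with length 18.9, so G = (14.05, 12.65). ∠TGD = 120.7° gives GD at -17.30° from the x-axis; with |GD| = 8.2, D = (21.87, 10.21). ∠GDN = 82.6° gives DN at -114.7° from the x-axis; with |DN| = 10.4, N = (17.53, 0.7596). ∠DNE = 106.9° gives NE at 172.2° from the x-axis; with |NE| = 19.4, E = (-1.692, 3.392). ∠NEJ = 141.0° gives EJ at 133.2° from the x-axis; with |EJ| = 19.8, J = (-15.25, 17.83). ∠EJC = 141.1° gives JC at 94.30° from the x-axis; with |JC| = 29.6, C = (-17.47, 47.34). ∠JCK = 128.3° gives CK at 42.60° from the x-axis; with |CK| = 15.7, K = (-5.909, 57.97). Then |TK| = |K − T| = 58.27.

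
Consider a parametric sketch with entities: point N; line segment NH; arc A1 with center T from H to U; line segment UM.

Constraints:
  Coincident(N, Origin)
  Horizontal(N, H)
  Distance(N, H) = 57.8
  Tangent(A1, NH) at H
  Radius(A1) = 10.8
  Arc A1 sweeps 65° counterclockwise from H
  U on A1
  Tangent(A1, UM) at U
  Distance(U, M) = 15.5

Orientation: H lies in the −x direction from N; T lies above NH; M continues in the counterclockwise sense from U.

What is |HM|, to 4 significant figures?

26.05

On A1, H sits at bearing -90° from T; a 65° counterclockwise sweep puts U at bearing -25°, so U = T + 10.8·(cos -25°, sin -25°) = (-48.01, 6.236). Tangency of A1 to UM means the radius TU is perpendicular to UM, so UM runs along (−sin -25°, cos -25°); with |UM| = 15.5, M = (-41.46, 20.28). Then |HM| = |M − H| = 26.05.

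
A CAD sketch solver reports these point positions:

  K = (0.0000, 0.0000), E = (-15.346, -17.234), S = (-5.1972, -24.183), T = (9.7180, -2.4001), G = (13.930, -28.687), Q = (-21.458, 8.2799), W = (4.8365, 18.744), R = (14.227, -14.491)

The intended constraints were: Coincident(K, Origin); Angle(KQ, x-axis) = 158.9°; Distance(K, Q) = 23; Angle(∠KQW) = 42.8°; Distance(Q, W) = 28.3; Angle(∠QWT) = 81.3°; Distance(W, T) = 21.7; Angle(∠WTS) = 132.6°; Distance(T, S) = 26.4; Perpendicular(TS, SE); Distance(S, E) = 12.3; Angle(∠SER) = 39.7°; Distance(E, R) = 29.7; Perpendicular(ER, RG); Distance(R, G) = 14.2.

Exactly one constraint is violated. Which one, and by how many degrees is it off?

Perpendicular(ER, RG) — off by 6.50°.

K = (0.00, 0.00) ✓; KQ at 158.9° ✓; |KQ| = 23.00 ✓; ∠KQW = 42.80° ✓; |QW| = 28.30 ✓; ∠QWT = 81.30° ✓; |WT| = 21.70 ✓; ∠WTS = 132.6° ✓; |TS| = 26.40 ✓; ∠(TS, SE) = 90.00° ✓; |SE| = 12.30 ✓; ∠SER = 39.70° ✓; |ER| = 29.70 ✓; ∠(ER, RG) = 96.50° ✗; |RG| = 14.20 ✓.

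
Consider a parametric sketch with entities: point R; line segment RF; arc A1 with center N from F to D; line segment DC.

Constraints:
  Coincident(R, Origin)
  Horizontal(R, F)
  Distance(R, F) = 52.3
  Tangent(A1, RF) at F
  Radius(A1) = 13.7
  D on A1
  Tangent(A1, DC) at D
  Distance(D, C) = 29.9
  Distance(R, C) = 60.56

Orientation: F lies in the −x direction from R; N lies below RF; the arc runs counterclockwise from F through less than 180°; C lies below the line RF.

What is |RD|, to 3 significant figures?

66.3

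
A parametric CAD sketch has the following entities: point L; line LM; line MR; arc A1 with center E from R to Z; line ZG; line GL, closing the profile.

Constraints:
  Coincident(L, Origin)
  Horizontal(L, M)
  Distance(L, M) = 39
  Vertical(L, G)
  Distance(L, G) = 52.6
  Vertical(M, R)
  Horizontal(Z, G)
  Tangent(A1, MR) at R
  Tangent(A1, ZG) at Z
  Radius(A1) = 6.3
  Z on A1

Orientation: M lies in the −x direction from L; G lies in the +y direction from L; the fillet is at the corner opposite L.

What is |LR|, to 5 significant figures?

60.537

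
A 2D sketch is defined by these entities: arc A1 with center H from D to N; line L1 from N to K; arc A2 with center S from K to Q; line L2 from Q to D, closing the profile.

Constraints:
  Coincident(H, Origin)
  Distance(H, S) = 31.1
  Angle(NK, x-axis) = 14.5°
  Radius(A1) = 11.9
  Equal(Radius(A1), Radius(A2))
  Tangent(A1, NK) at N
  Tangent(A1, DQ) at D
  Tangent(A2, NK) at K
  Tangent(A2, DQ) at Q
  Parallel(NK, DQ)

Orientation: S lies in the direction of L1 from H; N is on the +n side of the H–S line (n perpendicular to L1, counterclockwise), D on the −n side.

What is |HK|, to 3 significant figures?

33.3

Tangency of A1 to both parallel lines with radius 11.9 puts N and D at H ± 11.9·n: N = (-2.98, 11.5), D = (2.98, -11.5). Equal radii place K and Q the same way about S: K = S + 11.9·n = (27.1, 19.3), Q = S − 11.9·n = (33.1, -3.73). Then |HK| = |K − H| = 33.3.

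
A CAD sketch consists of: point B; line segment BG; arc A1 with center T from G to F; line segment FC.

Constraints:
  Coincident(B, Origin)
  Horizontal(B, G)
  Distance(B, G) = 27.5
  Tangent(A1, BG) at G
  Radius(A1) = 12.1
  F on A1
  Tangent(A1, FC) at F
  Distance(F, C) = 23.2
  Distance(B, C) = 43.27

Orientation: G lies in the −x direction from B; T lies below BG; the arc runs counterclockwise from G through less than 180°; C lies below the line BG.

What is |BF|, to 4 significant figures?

41.76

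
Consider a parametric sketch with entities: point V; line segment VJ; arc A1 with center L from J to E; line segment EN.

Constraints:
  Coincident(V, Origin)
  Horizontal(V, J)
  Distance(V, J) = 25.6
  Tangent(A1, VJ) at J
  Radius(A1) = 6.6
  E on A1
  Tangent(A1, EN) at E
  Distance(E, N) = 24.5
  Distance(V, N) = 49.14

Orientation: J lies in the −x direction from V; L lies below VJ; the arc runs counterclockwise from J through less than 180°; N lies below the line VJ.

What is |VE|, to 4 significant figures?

31.90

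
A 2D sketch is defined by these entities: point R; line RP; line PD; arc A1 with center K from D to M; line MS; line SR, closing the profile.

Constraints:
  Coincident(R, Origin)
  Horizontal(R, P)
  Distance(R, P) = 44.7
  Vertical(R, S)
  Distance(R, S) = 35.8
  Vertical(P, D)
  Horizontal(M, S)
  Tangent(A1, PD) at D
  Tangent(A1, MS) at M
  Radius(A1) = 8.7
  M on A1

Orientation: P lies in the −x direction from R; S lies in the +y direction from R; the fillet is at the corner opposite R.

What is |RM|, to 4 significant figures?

50.77

The virtual corner opposite R is at (-44.70, 35.80). Tangency of A1 to PD means the radius KD is perpendicular to PD and the tangent condition forces KM to be normal to MS, with radius 8.7, so the center K sits 8.7 in from both sides at K = (-36.00, 27.10). That places the tangent points at D = (-44.70, 27.10) on PD and M = (-36.00, 35.80) on MS. Then |RM| = |M − R| = 50.77.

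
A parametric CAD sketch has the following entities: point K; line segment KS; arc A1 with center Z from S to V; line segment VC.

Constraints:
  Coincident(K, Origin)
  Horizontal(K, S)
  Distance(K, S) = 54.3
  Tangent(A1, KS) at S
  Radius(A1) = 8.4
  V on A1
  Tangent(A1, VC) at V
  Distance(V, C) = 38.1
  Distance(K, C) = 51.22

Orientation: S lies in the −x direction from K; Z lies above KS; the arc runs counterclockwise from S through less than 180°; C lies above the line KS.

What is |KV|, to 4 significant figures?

46.85

K is at the origin; KS is horizontal with |KS| = 54.3 and S on the −x side, so S = (-54.30, 0.000). Tangency of A1 to KS means the radius ZS is perpendicular to KS, so Z = S + (0, 8.4) = (-54.30, 8.400). Since ZV ⟂ VC (tangency), |ZC| = √(8.4² + 38.1²) = 39.01 regardless of where V sits on A1. So C lies on both circle(K, 51.22) and circle(Z, 39.01); the above-KS intersection is C = (-31.72, 40.22). V is the foot of the tangent from C: V = (-46.56, 5.127).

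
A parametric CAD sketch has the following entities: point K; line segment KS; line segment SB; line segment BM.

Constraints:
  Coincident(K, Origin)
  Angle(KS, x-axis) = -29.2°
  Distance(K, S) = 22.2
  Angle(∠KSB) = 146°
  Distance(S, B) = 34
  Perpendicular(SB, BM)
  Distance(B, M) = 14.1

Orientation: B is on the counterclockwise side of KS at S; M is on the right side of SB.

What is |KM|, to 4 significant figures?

58.73

∠KSB = 146.0°, so SB runs at -29.2° + (180° − 146.0°) = 4.800° from the x-axis; with |SB| = 34.0, B = S + 34.0·(cos 4.800°, sin 4.800°) = (53.26, -7.985). The perpendicularity gives BM at right angles to SB; with |BM| = 14.1 on the right of SB, M = B + 14.1·(0.08368, -0.9965) = (54.44, -22.04). Then |KM| = |M − K| = 58.73.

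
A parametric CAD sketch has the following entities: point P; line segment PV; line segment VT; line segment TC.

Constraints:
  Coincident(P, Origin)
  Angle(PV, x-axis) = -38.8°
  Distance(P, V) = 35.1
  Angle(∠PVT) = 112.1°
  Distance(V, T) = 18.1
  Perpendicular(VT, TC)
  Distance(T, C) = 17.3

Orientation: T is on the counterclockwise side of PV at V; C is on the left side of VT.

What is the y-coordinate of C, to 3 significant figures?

1.93

P is at the origin; PV runs at -38.8° with length 35.1, so V = 35.1·(cos -38.8°, sin -38.8°) = (27.4, -22.0). ∠PVT = 112.1°, so VT runs at -38.8° + (180° − 112.1°) = 29.1° from the x-axis; with |VT| = 18.1, T = V + 18.1·(cos 29.1°, sin 29.1°) = (43.2, -13.2). The perpendicularity gives TC at right angles to VT; with |TC| = 17.3 on the left of VT, C = T + 17.3·(-0.486, 0.874) = (34.8, 1.93). So C.y = 1.93.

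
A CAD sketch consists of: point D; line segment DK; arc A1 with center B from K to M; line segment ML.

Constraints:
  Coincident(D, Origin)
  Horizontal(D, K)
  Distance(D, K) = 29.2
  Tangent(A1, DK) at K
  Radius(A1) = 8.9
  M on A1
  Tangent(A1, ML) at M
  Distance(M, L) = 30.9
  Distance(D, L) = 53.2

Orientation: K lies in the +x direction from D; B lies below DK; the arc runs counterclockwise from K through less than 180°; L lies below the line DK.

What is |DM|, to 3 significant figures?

24.7

Checks: |BM| = 8.900 ✓; ∠(BM, ML) = 90.00° ✓; |ML| = 30.90 ✓; |DL| = 53.20 ✓.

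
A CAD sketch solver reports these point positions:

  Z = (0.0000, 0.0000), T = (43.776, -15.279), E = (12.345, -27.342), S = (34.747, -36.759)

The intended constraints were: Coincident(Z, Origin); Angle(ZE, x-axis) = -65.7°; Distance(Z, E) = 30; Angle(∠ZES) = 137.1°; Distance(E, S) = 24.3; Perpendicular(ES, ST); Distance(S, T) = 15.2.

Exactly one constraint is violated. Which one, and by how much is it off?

Distance(S, T) = 15.2 — off by 8.10.

Z = (0.00, 0.00) ✓; ZE at -65.70° ✓; |ZE| = 30.00 ✓; ∠ZES = 137.1° ✓; |ES| = 24.30 ✓; ∠(ES, ST) = 90.00° ✓; |ST| = 23.30 ✗.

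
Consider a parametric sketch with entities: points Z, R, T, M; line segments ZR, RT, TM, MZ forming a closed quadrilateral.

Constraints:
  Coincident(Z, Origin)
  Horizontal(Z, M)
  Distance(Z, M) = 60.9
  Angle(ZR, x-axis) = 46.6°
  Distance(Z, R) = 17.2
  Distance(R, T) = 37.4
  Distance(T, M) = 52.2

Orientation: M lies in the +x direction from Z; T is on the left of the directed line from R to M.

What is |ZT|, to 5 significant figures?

54.420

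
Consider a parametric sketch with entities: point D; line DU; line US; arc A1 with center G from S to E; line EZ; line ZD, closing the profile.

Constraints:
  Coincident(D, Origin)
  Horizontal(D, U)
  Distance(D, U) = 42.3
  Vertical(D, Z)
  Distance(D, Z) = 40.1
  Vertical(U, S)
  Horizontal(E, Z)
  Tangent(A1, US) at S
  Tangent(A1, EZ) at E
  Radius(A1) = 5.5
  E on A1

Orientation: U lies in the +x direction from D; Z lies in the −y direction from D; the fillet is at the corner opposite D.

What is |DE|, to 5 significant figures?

54.427

D is at the origin; D and U share the same y with |DU| = 42.3 and U on the +x side, so U = (42.300, 0.0000). D and Z share the same x with |DZ| = 40.1 and Z on the −y side, so Z = (0.0000, -40.100). The virtual corner opposite D is at (42.300, -40.100). Tangency of A1 to US means the radius GS is perpendicular to US and the tangent condition forces GE to be normal to EZ, with radius 5.5, so the center G sits 5.5 in from both sides at G = (36.800, -34.600). That places the tangent points at S = (42.300, -34.600) on US and E = (36.800, -40.100) on EZ. Then |DE| = |E − D| = 54.427.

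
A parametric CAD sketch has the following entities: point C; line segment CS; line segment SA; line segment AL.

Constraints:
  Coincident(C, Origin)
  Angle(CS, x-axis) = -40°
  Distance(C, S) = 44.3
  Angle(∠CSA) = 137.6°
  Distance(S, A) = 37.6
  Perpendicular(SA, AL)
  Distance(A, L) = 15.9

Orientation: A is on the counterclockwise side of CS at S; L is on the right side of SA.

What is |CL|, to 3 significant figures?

83.9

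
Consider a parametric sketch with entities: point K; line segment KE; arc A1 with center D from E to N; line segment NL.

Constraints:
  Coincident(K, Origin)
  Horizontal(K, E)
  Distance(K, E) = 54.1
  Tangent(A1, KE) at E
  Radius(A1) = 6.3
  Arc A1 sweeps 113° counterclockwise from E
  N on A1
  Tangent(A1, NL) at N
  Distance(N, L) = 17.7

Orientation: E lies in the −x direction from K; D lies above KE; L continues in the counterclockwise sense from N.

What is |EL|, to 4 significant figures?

25.08

On A1, E sits at bearing -90° from D; a 113° counterclockwise sweep puts N at bearing 23°, so N = D + 6.3·(cos 23°, sin 23°) = (-48.30, 8.762). Since A1 is tangent to NL there, DN ⟂ NL, so NL runs along (−sin 23°, cos 23°); with |NL| = 17.7, L = (-55.22, 25.05). Then |EL| = |L − E| = 25.08.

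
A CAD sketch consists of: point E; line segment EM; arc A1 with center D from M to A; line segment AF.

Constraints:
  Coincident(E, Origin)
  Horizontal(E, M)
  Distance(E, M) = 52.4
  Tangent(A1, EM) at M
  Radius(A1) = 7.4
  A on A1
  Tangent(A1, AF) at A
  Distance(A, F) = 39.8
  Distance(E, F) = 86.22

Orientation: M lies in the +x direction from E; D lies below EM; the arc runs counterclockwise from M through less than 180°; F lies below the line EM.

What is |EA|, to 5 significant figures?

49.037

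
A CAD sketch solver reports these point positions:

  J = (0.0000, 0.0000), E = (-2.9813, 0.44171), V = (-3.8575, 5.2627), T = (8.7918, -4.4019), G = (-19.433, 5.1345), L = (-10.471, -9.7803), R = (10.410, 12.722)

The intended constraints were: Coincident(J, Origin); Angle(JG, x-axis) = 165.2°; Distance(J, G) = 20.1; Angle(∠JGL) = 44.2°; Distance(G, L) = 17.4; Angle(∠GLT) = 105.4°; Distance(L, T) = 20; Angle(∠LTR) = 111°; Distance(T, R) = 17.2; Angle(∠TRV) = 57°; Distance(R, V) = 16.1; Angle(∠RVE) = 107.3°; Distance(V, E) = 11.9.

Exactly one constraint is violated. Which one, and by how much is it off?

Distance(V, E) = 11.9 — off by 7.00.

J = (0.00, 0.00) ✓; JG at 165.2° ✓; |JG| = 20.10 ✓; ∠JGL = 44.20° ✓; |GL| = 17.40 ✓; ∠GLT = 105.4° ✓; |LT| = 20.00 ✓; ∠LTR = 111.0° ✓; |TR| = 17.20 ✓; ∠TRV = 57.00° ✓; |RV| = 16.10 ✓; ∠RVE = 107.3° ✓; |VE| = 4.900 ✗.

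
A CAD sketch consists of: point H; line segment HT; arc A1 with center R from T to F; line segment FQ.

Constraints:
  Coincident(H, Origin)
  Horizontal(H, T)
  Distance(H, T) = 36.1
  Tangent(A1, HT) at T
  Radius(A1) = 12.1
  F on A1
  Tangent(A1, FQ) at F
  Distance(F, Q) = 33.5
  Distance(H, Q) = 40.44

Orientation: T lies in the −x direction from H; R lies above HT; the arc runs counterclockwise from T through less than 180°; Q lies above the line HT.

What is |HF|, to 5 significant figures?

26.010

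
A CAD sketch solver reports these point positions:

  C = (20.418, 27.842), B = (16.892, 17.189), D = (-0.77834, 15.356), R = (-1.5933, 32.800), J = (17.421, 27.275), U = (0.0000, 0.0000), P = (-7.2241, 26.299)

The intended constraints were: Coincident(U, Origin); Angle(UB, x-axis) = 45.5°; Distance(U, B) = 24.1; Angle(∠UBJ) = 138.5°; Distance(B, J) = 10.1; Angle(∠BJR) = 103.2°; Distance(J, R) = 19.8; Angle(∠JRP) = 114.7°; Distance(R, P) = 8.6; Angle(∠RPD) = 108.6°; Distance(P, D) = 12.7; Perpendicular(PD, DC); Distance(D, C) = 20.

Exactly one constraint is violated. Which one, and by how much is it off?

Distance(D, C) = 20 — off by 4.60.

U = (0.00, 0.00) ✓; UB at 45.50° ✓; |UB| = 24.10 ✓; ∠UBJ = 138.5° ✓; |BJ| = 10.10 ✓; ∠BJR = 103.2° ✓; |JR| = 19.80 ✓; ∠JRP = 114.7° ✓; |RP| = 8.601 ✓; ∠RPD = 108.6° ✓; |PD| = 12.70 ✓; ∠(PD, DC) = 90.00° ✓; |DC| = 24.60 ✗.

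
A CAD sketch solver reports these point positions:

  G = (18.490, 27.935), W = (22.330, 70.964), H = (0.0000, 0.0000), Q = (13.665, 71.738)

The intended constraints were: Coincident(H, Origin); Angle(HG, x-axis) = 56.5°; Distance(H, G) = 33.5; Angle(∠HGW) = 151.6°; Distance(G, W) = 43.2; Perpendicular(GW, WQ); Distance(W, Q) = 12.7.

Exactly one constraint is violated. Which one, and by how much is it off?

Distance(W, Q) = 12.7 — off by 4.00.

H = (0.00, 0.00) ✓; HG at 56.50° ✓; |HG| = 33.50 ✓; ∠HGW = 151.6° ✓; |GW| = 43.20 ✓; ∠(GW, WQ) = 90.00° ✓; |WQ| = 8.700 ✗.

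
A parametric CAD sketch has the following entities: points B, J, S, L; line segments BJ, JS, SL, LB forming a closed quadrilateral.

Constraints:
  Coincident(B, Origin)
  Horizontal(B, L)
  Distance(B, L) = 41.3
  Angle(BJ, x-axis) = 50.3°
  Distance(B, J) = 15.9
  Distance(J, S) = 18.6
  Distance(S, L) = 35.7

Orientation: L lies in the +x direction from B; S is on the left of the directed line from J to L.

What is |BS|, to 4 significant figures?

34.38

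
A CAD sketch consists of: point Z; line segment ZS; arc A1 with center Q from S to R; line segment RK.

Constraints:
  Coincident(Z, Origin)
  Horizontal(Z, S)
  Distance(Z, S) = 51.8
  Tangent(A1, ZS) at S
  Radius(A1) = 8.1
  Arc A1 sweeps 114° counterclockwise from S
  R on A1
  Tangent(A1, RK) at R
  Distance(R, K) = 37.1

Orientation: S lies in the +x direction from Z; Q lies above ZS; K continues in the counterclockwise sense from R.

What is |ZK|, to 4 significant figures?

63.22

On A1, S sits at bearing -90° from Q; a 114° counterclockwise sweep puts R at bearing 24°, so R = Q + 8.1·(cos 24°, sin 24°) = (59.20, 11.39). The tangent condition forces QR to be normal to RK, so RK runs along (−sin 24°, cos 24°); with |RK| = 37.1, K = (44.11, 45.29). Then |ZK| = |K − Z| = 63.22.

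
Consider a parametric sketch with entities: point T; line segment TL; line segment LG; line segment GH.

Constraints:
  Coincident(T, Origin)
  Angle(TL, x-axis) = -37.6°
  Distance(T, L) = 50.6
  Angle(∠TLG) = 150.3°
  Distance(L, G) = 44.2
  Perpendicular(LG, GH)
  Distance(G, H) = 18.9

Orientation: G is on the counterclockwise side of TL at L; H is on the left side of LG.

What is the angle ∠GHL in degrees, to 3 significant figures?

66.8°

T is at the origin; TL runs at -37.6° with length 50.6, so L = 50.6·(cos -37.6°, sin -37.6°) = (40.1, -30.9). ∠TLG = 150.3°, so LG runs at -37.6° + (180° − 150.3°) = -7.90° from the x-axis; with |LG| = 44.2, G = L + 44.2·(cos -7.90°, sin -7.90°) = (83.9, -36.9). LG is perpendicular to GH; with |GH| = 18.9 on the left of LG, H = G + 18.9·(0.137, 0.991) = (86.5, -18.2). Then cos ∠GHL = HG·HL / (|HG||HL|), giving 66.8°.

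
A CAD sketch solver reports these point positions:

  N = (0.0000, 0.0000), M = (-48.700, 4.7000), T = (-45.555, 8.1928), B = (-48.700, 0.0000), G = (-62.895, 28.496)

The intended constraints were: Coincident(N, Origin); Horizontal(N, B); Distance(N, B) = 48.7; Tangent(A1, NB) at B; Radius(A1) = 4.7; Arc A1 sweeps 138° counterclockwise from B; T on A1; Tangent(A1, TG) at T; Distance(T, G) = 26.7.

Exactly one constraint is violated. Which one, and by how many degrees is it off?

Tangent(A1, TG) at T — off by 7.50°.

N = (0.00, 0.00) ✓; N.y = 0.00, B.y = 0.00 ✓; |NB| = 48.70 ✓; ∠(MB, BN) = 90.00° ✓; |MB| = 4.700 ✓; bearing(M→T) − bearing(M→B) = 138.0° ✓; |MT| = 4.700 ✓; ∠(MT, TG) = 97.50° ✗; |TG| = 26.70 ✓.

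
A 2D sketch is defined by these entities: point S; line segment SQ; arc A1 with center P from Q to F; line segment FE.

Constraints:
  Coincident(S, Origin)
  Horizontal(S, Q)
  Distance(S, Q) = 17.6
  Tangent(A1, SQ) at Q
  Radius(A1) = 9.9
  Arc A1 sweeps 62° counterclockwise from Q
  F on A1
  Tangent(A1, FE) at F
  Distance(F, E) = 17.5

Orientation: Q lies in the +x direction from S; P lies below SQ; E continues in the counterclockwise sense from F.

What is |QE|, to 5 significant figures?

26.762

On A1, Q sits at bearing 90° from P; a 62° counterclockwise sweep puts F at bearing 152°, so F = P + 9.9·(cos 152°, sin 152°) = (8.8588, -5.2522). A1 meets FE tangentially, so PF is at right angles to FE, so FE runs along (−sin 152°, cos 152°); with |FE| = 17.5, E = (0.64307, -20.704). Then |QE| = |E − Q| = 26.762.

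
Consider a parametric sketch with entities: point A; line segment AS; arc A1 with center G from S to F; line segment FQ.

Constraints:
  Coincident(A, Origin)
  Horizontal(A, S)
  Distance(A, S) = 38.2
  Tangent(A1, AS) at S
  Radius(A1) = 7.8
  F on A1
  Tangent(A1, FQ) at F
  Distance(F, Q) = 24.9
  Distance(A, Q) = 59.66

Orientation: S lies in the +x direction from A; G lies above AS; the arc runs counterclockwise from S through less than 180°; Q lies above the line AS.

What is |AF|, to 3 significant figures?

46.2

Checks: |GF| = 7.800 ✓; ∠(GF, FQ) = 90.00° ✓; |FQ| = 24.90 ✓; |AQ| = 59.66 ✓.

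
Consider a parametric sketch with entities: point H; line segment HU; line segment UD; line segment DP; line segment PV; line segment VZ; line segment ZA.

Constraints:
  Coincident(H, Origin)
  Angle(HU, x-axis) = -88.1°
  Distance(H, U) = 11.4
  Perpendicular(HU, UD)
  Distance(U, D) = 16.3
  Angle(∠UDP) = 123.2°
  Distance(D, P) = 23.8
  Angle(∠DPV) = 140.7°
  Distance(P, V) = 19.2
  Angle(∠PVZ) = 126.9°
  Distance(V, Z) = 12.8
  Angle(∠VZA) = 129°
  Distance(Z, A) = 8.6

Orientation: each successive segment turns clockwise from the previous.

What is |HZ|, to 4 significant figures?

37.85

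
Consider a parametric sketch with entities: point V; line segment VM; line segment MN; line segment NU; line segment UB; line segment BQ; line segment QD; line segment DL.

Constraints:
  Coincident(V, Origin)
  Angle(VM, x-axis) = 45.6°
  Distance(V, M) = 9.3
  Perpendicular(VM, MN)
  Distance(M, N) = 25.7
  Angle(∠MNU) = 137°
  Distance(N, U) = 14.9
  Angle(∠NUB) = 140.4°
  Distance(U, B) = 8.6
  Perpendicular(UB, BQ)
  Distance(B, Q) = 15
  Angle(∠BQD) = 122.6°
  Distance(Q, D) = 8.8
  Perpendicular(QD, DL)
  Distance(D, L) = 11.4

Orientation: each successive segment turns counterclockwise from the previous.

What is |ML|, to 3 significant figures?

26.7

V is at the origin; VM runs at 45.6° with length 9.3, so M = (6.51, 6.64). VM is perpendicular to MN, so MN runs at 136°; with |MN| = 25.7, N = (-11.9, 24.6). ∠MNU = 137.0° gives NU at 179° from the x-axis; with |NU| = 14.9, U = (-26.8, 25.0). ∠NUB = 140.4° gives UB at -142° from the x-axis; with |UB| = 8.6, B = (-33.5, 19.7). The perpendicularity gives BQ at right angles to UB, so BQ runs at -51.8°; with |BQ| = 15.0, Q = (-24.2, 7.88). ∠BQD = 122.6° gives QD at 5.60° from the x-axis; with |QD| = 8.8, D = (-15.5, 8.74). The perpendicularity gives DL at right angles to QD, so DL runs at 95.6°; with |DL| = 11.4, L = (-16.6, 20.1). Then |ML| = |L − M| = 26.7.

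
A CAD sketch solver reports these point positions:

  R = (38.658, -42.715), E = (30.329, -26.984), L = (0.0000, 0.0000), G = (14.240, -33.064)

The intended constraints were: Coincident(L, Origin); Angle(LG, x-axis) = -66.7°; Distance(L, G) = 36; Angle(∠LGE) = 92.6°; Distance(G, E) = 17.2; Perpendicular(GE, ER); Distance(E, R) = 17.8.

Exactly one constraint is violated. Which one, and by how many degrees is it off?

Perpendicular(GE, ER) — off by 7.20°.

L = (0.00, 0.00) ✓; LG at -66.70° ✓; |LG| = 36.00 ✓; ∠LGE = 92.60° ✓; |GE| = 17.20 ✓; ∠(GE, ER) = 82.80° ✗; |ER| = 17.80 ✓.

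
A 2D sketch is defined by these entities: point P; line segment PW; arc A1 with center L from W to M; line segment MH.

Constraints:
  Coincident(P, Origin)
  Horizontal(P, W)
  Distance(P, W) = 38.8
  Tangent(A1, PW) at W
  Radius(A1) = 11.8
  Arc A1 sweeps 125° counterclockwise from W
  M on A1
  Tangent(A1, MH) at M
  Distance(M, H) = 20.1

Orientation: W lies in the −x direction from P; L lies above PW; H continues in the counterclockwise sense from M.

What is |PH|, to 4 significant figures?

53.67

On A1, W sits at bearing -90° from L; a 125° counterclockwise sweep puts M at bearing 35°, so M = L + 11.8·(cos 35°, sin 35°) = (-29.13, 18.57). The tangent condition forces LM to be normal to MH, so MH runs along (−sin 35°, cos 35°); with |MH| = 20.1, H = (-40.66, 35.03). Then |PH| = |H − P| = 53.67.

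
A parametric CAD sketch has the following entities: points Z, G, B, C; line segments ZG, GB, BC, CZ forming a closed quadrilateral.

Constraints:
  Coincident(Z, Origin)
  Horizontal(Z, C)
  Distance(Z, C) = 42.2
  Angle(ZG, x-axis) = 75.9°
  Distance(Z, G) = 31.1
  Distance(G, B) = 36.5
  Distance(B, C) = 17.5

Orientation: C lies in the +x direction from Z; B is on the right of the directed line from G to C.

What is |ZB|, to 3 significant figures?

24.9

Z is at the origin; ZC is horizontal with |ZC| = 42.2 and C in +x, so C = (42.2, 0). ZG runs at 75.9° with |ZG| = 31.1, so G = (7.58, 30.2). B is determined by |GB| = 36.5 and |BC| = 17.5 together: it lies at the intersection of circle(G, 36.5) and circle(C, 17.5). With |GC| = 45.9, the foot of the radical line on GC is 34.1 from G and the perpendicular offset is √(36.5² − 34.1²) = 12.9. Taking the right-of-GC solution: B = (24.8, -2.01).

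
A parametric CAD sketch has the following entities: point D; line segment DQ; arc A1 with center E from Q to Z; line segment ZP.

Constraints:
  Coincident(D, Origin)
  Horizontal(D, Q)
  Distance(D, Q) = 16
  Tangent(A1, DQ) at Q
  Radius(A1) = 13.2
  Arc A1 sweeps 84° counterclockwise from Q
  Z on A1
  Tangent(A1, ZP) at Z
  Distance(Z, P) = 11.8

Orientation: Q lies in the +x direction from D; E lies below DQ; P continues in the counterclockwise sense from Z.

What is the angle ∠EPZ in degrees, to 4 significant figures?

48.21°

On A1, Q sits at bearing 90° from E; an 84° counterclockwise sweep puts Z at bearing 174°, so Z = E + 13.2·(cos 174°, sin 174°) = (2.872, -11.82). A1 meets ZP tangentially, so EZ is at right angles to ZP, so ZP runs along (−sin 174°, cos 174°); with |ZP| = 11.8, P = (1.639, -23.56). Then cos ∠EPZ = PE·PZ / (|PE||PZ|), giving 48.21°.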